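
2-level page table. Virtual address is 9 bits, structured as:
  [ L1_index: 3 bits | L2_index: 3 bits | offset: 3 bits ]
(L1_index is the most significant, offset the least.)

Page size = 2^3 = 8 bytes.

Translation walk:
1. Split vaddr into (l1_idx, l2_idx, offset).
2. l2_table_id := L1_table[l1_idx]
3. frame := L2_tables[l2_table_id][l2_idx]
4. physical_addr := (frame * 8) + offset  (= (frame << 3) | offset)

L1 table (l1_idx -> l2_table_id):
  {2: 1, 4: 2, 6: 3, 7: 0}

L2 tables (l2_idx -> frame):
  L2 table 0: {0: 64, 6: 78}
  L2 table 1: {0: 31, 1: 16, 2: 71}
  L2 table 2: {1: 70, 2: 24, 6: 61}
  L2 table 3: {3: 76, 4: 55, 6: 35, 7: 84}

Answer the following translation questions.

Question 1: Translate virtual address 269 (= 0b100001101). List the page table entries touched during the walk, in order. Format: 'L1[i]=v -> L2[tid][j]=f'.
Answer: L1[4]=2 -> L2[2][1]=70

Derivation:
vaddr = 269 = 0b100001101
Split: l1_idx=4, l2_idx=1, offset=5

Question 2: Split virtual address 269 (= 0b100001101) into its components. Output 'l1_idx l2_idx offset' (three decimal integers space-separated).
vaddr = 269 = 0b100001101
  top 3 bits -> l1_idx = 4
  next 3 bits -> l2_idx = 1
  bottom 3 bits -> offset = 5

Answer: 4 1 5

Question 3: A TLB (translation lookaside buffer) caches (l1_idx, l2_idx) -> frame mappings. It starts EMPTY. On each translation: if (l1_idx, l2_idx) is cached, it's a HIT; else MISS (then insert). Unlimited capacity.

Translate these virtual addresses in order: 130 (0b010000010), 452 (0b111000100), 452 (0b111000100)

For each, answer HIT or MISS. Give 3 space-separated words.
vaddr=130: (2,0) not in TLB -> MISS, insert
vaddr=452: (7,0) not in TLB -> MISS, insert
vaddr=452: (7,0) in TLB -> HIT

Answer: MISS MISS HIT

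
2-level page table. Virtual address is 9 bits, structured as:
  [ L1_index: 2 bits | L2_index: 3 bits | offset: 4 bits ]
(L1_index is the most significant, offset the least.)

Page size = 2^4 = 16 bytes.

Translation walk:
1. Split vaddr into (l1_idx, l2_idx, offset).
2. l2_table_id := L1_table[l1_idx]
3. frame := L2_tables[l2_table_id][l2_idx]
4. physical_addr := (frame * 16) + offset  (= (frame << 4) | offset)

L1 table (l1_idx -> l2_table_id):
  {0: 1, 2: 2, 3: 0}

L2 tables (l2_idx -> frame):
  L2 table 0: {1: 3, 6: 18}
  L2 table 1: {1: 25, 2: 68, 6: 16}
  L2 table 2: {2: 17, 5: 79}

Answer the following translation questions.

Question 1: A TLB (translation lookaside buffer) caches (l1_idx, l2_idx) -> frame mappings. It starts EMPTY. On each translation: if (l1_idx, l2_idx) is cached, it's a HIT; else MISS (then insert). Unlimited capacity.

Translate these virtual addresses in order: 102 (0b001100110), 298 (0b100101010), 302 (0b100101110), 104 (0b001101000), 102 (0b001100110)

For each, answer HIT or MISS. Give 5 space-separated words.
Answer: MISS MISS HIT HIT HIT

Derivation:
vaddr=102: (0,6) not in TLB -> MISS, insert
vaddr=298: (2,2) not in TLB -> MISS, insert
vaddr=302: (2,2) in TLB -> HIT
vaddr=104: (0,6) in TLB -> HIT
vaddr=102: (0,6) in TLB -> HIT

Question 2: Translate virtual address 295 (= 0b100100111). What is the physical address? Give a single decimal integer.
Answer: 279

Derivation:
vaddr = 295 = 0b100100111
Split: l1_idx=2, l2_idx=2, offset=7
L1[2] = 2
L2[2][2] = 17
paddr = 17 * 16 + 7 = 279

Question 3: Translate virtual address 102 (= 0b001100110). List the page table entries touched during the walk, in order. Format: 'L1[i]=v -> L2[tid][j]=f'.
vaddr = 102 = 0b001100110
Split: l1_idx=0, l2_idx=6, offset=6

Answer: L1[0]=1 -> L2[1][6]=16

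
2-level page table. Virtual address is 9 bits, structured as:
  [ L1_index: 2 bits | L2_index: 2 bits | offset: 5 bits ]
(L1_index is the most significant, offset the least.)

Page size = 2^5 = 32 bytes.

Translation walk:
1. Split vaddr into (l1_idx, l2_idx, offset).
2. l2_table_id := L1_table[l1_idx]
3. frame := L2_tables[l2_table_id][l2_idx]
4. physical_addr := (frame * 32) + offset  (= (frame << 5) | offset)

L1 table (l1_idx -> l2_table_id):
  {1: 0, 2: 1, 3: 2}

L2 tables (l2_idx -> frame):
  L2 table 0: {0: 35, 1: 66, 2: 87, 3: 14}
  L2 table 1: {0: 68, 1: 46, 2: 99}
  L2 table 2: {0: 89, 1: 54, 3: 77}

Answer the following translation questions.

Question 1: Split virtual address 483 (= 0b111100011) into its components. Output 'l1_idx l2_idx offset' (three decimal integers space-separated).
vaddr = 483 = 0b111100011
  top 2 bits -> l1_idx = 3
  next 2 bits -> l2_idx = 3
  bottom 5 bits -> offset = 3

Answer: 3 3 3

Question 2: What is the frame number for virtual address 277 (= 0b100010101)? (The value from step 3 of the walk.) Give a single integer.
Answer: 68

Derivation:
vaddr = 277: l1_idx=2, l2_idx=0
L1[2] = 1; L2[1][0] = 68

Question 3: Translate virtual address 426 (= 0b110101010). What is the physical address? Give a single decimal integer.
Answer: 1738

Derivation:
vaddr = 426 = 0b110101010
Split: l1_idx=3, l2_idx=1, offset=10
L1[3] = 2
L2[2][1] = 54
paddr = 54 * 32 + 10 = 1738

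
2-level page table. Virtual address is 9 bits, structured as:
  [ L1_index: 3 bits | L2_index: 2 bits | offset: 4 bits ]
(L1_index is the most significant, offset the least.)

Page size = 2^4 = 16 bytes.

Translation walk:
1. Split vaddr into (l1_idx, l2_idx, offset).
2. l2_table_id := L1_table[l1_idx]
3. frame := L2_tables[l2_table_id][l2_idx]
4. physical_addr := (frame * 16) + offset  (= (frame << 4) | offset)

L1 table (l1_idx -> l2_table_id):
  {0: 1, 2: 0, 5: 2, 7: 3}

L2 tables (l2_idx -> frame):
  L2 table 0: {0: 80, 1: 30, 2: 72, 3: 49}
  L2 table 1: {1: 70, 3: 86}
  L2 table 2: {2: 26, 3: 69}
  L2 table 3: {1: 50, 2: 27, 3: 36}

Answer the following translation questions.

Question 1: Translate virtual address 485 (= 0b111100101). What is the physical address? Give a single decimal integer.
vaddr = 485 = 0b111100101
Split: l1_idx=7, l2_idx=2, offset=5
L1[7] = 3
L2[3][2] = 27
paddr = 27 * 16 + 5 = 437

Answer: 437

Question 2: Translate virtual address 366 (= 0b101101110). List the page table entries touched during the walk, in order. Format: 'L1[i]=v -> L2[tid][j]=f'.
Answer: L1[5]=2 -> L2[2][2]=26

Derivation:
vaddr = 366 = 0b101101110
Split: l1_idx=5, l2_idx=2, offset=14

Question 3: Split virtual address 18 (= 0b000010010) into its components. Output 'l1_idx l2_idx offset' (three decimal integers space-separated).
vaddr = 18 = 0b000010010
  top 3 bits -> l1_idx = 0
  next 2 bits -> l2_idx = 1
  bottom 4 bits -> offset = 2

Answer: 0 1 2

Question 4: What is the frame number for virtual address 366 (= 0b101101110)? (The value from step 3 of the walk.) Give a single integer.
Answer: 26

Derivation:
vaddr = 366: l1_idx=5, l2_idx=2
L1[5] = 2; L2[2][2] = 26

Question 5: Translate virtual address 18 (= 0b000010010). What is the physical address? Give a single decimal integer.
Answer: 1122

Derivation:
vaddr = 18 = 0b000010010
Split: l1_idx=0, l2_idx=1, offset=2
L1[0] = 1
L2[1][1] = 70
paddr = 70 * 16 + 2 = 1122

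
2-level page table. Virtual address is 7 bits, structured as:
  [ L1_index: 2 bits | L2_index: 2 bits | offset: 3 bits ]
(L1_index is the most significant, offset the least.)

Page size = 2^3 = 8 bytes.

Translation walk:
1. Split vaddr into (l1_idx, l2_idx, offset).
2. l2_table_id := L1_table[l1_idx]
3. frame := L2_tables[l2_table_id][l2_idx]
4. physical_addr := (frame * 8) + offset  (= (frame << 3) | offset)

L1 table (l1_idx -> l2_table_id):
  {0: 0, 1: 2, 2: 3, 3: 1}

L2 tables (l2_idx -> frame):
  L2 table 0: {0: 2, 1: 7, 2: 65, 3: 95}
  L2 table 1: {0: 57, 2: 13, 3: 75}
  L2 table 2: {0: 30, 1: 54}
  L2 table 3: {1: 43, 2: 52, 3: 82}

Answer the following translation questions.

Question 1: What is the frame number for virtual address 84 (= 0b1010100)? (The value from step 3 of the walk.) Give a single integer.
Answer: 52

Derivation:
vaddr = 84: l1_idx=2, l2_idx=2
L1[2] = 3; L2[3][2] = 52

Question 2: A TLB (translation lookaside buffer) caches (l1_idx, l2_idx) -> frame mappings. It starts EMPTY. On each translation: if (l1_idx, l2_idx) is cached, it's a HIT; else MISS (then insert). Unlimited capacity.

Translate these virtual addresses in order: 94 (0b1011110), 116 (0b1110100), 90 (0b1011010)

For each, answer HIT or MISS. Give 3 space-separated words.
vaddr=94: (2,3) not in TLB -> MISS, insert
vaddr=116: (3,2) not in TLB -> MISS, insert
vaddr=90: (2,3) in TLB -> HIT

Answer: MISS MISS HIT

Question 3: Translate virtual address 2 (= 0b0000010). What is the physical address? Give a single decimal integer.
Answer: 18

Derivation:
vaddr = 2 = 0b0000010
Split: l1_idx=0, l2_idx=0, offset=2
L1[0] = 0
L2[0][0] = 2
paddr = 2 * 8 + 2 = 18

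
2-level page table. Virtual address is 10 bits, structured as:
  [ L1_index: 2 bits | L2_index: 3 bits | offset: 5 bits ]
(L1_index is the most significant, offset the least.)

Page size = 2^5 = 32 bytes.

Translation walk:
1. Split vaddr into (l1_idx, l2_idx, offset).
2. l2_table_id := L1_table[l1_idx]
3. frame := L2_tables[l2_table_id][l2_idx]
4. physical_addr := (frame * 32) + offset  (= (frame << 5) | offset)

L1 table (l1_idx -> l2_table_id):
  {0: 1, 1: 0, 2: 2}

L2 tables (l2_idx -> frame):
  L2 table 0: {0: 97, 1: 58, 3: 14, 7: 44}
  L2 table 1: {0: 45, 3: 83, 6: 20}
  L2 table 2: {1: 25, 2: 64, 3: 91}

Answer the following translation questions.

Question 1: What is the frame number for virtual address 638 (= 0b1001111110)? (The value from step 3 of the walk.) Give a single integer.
vaddr = 638: l1_idx=2, l2_idx=3
L1[2] = 2; L2[2][3] = 91

Answer: 91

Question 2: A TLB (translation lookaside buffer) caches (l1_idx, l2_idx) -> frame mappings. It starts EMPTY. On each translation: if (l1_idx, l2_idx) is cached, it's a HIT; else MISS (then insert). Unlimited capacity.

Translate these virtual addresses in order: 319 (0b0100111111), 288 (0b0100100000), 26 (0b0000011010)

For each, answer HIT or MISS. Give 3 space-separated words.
vaddr=319: (1,1) not in TLB -> MISS, insert
vaddr=288: (1,1) in TLB -> HIT
vaddr=26: (0,0) not in TLB -> MISS, insert

Answer: MISS HIT MISS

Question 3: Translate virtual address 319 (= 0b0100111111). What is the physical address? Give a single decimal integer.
Answer: 1887

Derivation:
vaddr = 319 = 0b0100111111
Split: l1_idx=1, l2_idx=1, offset=31
L1[1] = 0
L2[0][1] = 58
paddr = 58 * 32 + 31 = 1887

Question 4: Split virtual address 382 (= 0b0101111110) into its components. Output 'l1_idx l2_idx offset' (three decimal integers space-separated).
vaddr = 382 = 0b0101111110
  top 2 bits -> l1_idx = 1
  next 3 bits -> l2_idx = 3
  bottom 5 bits -> offset = 30

Answer: 1 3 30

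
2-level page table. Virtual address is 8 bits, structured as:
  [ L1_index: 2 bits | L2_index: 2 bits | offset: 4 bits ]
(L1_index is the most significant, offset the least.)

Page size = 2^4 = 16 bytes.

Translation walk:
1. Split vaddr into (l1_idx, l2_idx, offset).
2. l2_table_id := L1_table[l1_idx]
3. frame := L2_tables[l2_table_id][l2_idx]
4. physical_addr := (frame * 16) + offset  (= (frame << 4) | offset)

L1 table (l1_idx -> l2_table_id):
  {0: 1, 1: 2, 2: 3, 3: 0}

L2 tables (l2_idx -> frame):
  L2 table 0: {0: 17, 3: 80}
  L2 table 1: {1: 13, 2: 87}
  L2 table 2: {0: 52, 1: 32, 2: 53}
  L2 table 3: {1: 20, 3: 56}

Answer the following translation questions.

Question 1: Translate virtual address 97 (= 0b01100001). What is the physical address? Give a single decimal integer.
vaddr = 97 = 0b01100001
Split: l1_idx=1, l2_idx=2, offset=1
L1[1] = 2
L2[2][2] = 53
paddr = 53 * 16 + 1 = 849

Answer: 849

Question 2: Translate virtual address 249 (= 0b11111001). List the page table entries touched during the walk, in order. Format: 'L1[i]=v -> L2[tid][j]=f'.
vaddr = 249 = 0b11111001
Split: l1_idx=3, l2_idx=3, offset=9

Answer: L1[3]=0 -> L2[0][3]=80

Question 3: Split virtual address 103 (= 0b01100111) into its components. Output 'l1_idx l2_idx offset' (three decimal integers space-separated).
vaddr = 103 = 0b01100111
  top 2 bits -> l1_idx = 1
  next 2 bits -> l2_idx = 2
  bottom 4 bits -> offset = 7

Answer: 1 2 7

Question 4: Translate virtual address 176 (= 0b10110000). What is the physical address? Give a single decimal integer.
Answer: 896

Derivation:
vaddr = 176 = 0b10110000
Split: l1_idx=2, l2_idx=3, offset=0
L1[2] = 3
L2[3][3] = 56
paddr = 56 * 16 + 0 = 896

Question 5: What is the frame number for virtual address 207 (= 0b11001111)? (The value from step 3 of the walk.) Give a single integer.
Answer: 17

Derivation:
vaddr = 207: l1_idx=3, l2_idx=0
L1[3] = 0; L2[0][0] = 17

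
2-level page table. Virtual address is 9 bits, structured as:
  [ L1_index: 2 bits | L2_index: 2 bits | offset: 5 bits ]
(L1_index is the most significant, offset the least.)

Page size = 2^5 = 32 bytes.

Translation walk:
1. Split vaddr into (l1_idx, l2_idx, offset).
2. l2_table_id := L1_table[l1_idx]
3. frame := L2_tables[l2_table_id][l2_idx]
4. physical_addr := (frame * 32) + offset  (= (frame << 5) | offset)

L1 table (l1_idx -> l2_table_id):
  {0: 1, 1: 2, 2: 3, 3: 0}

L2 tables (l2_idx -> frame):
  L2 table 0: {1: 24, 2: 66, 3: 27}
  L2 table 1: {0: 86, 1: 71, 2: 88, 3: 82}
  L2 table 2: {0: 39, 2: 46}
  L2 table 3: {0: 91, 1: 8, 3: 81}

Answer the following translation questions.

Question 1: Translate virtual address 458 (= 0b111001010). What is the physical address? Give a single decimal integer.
Answer: 2122

Derivation:
vaddr = 458 = 0b111001010
Split: l1_idx=3, l2_idx=2, offset=10
L1[3] = 0
L2[0][2] = 66
paddr = 66 * 32 + 10 = 2122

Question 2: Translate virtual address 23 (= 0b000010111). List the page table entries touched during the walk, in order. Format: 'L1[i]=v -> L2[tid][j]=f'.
Answer: L1[0]=1 -> L2[1][0]=86

Derivation:
vaddr = 23 = 0b000010111
Split: l1_idx=0, l2_idx=0, offset=23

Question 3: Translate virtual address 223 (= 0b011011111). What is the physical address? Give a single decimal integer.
Answer: 1503

Derivation:
vaddr = 223 = 0b011011111
Split: l1_idx=1, l2_idx=2, offset=31
L1[1] = 2
L2[2][2] = 46
paddr = 46 * 32 + 31 = 1503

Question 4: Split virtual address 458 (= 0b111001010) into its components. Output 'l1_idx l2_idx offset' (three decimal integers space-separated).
vaddr = 458 = 0b111001010
  top 2 bits -> l1_idx = 3
  next 2 bits -> l2_idx = 2
  bottom 5 bits -> offset = 10

Answer: 3 2 10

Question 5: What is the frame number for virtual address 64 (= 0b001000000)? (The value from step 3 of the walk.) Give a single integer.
vaddr = 64: l1_idx=0, l2_idx=2
L1[0] = 1; L2[1][2] = 88

Answer: 88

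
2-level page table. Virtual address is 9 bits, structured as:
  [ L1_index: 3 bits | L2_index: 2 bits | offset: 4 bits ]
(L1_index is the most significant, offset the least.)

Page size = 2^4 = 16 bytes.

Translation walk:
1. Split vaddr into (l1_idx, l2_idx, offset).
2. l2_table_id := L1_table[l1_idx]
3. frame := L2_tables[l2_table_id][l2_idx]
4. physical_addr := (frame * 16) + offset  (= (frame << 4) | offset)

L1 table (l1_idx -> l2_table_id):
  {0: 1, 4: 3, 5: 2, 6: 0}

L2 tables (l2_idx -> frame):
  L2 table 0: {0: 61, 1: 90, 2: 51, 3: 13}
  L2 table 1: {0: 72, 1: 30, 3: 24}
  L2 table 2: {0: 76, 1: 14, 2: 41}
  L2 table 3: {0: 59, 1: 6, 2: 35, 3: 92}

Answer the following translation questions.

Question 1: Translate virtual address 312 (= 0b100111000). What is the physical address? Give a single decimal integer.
Answer: 1480

Derivation:
vaddr = 312 = 0b100111000
Split: l1_idx=4, l2_idx=3, offset=8
L1[4] = 3
L2[3][3] = 92
paddr = 92 * 16 + 8 = 1480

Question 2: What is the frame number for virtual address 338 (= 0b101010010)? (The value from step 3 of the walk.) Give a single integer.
Answer: 14

Derivation:
vaddr = 338: l1_idx=5, l2_idx=1
L1[5] = 2; L2[2][1] = 14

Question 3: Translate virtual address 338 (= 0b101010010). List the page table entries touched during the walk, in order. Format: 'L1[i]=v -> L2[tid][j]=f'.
Answer: L1[5]=2 -> L2[2][1]=14

Derivation:
vaddr = 338 = 0b101010010
Split: l1_idx=5, l2_idx=1, offset=2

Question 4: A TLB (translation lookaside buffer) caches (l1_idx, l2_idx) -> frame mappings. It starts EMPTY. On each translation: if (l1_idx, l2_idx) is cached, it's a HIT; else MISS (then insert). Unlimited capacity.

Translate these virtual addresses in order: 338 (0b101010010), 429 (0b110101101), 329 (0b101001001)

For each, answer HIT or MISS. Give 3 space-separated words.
Answer: MISS MISS MISS

Derivation:
vaddr=338: (5,1) not in TLB -> MISS, insert
vaddr=429: (6,2) not in TLB -> MISS, insert
vaddr=329: (5,0) not in TLB -> MISS, insert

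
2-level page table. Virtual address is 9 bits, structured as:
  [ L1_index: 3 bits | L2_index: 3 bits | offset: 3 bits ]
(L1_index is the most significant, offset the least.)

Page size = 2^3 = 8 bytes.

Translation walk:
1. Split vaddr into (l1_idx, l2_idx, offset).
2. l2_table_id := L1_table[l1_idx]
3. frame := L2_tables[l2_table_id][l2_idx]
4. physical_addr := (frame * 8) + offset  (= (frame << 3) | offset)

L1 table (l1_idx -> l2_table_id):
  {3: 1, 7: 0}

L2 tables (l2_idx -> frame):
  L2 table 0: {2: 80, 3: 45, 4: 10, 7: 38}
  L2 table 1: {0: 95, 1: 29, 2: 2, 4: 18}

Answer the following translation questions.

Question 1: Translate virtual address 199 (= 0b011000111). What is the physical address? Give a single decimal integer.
Answer: 767

Derivation:
vaddr = 199 = 0b011000111
Split: l1_idx=3, l2_idx=0, offset=7
L1[3] = 1
L2[1][0] = 95
paddr = 95 * 8 + 7 = 767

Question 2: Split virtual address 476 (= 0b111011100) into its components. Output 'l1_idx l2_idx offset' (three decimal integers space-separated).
vaddr = 476 = 0b111011100
  top 3 bits -> l1_idx = 7
  next 3 bits -> l2_idx = 3
  bottom 3 bits -> offset = 4

Answer: 7 3 4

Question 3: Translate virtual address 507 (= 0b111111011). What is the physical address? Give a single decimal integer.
Answer: 307

Derivation:
vaddr = 507 = 0b111111011
Split: l1_idx=7, l2_idx=7, offset=3
L1[7] = 0
L2[0][7] = 38
paddr = 38 * 8 + 3 = 307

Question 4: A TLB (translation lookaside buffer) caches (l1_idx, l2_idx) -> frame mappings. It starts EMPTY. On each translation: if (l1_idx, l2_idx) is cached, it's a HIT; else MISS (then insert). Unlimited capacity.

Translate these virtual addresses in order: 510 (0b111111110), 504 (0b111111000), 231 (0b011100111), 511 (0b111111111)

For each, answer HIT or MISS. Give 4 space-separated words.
Answer: MISS HIT MISS HIT

Derivation:
vaddr=510: (7,7) not in TLB -> MISS, insert
vaddr=504: (7,7) in TLB -> HIT
vaddr=231: (3,4) not in TLB -> MISS, insert
vaddr=511: (7,7) in TLB -> HIT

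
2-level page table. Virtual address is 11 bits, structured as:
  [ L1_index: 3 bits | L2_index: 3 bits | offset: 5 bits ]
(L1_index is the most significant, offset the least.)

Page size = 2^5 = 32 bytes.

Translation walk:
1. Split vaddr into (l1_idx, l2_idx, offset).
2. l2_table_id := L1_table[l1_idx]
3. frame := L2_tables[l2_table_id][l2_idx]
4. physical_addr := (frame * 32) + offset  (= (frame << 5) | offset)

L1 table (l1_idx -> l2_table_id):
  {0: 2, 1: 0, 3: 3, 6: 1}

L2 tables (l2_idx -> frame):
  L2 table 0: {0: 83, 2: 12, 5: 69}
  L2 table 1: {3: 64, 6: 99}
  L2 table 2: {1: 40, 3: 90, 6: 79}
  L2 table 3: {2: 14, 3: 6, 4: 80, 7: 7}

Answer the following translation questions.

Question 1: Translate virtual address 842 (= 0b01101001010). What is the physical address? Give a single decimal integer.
vaddr = 842 = 0b01101001010
Split: l1_idx=3, l2_idx=2, offset=10
L1[3] = 3
L2[3][2] = 14
paddr = 14 * 32 + 10 = 458

Answer: 458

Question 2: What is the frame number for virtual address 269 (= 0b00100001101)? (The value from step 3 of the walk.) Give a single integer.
Answer: 83

Derivation:
vaddr = 269: l1_idx=1, l2_idx=0
L1[1] = 0; L2[0][0] = 83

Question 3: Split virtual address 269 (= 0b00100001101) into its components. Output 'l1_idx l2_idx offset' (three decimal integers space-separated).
vaddr = 269 = 0b00100001101
  top 3 bits -> l1_idx = 1
  next 3 bits -> l2_idx = 0
  bottom 5 bits -> offset = 13

Answer: 1 0 13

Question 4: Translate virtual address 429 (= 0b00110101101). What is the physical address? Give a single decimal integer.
Answer: 2221

Derivation:
vaddr = 429 = 0b00110101101
Split: l1_idx=1, l2_idx=5, offset=13
L1[1] = 0
L2[0][5] = 69
paddr = 69 * 32 + 13 = 2221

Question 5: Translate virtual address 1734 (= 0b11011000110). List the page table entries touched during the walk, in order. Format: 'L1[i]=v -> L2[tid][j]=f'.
Answer: L1[6]=1 -> L2[1][6]=99

Derivation:
vaddr = 1734 = 0b11011000110
Split: l1_idx=6, l2_idx=6, offset=6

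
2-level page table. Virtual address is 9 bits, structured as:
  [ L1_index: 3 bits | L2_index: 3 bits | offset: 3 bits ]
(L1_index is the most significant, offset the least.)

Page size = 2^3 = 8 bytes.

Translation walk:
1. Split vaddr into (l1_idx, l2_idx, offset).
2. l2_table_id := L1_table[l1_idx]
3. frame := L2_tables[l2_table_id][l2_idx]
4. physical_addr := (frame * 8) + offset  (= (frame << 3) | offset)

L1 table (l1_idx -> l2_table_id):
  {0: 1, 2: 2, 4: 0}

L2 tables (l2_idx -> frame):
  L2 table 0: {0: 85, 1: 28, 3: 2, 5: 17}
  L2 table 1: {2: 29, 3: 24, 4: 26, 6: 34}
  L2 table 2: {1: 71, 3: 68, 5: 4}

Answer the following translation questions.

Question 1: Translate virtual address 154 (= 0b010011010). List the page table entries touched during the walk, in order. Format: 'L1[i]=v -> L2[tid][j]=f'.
Answer: L1[2]=2 -> L2[2][3]=68

Derivation:
vaddr = 154 = 0b010011010
Split: l1_idx=2, l2_idx=3, offset=2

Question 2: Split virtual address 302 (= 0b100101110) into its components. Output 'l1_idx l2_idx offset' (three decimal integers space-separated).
vaddr = 302 = 0b100101110
  top 3 bits -> l1_idx = 4
  next 3 bits -> l2_idx = 5
  bottom 3 bits -> offset = 6

Answer: 4 5 6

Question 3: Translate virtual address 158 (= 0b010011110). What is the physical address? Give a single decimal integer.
Answer: 550

Derivation:
vaddr = 158 = 0b010011110
Split: l1_idx=2, l2_idx=3, offset=6
L1[2] = 2
L2[2][3] = 68
paddr = 68 * 8 + 6 = 550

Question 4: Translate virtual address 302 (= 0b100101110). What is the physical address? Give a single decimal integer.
vaddr = 302 = 0b100101110
Split: l1_idx=4, l2_idx=5, offset=6
L1[4] = 0
L2[0][5] = 17
paddr = 17 * 8 + 6 = 142

Answer: 142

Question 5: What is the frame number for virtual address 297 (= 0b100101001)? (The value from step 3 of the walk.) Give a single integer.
Answer: 17

Derivation:
vaddr = 297: l1_idx=4, l2_idx=5
L1[4] = 0; L2[0][5] = 17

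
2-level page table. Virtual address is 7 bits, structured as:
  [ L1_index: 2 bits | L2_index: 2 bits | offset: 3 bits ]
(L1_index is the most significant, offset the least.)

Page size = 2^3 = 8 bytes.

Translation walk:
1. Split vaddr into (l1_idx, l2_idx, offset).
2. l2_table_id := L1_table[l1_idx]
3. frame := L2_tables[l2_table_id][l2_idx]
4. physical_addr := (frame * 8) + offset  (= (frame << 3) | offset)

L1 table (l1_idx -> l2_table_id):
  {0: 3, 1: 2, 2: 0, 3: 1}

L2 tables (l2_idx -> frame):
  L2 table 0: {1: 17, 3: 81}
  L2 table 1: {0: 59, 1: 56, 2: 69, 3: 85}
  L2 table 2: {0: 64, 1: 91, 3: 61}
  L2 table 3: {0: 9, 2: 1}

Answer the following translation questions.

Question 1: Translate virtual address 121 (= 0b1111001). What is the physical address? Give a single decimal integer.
Answer: 681

Derivation:
vaddr = 121 = 0b1111001
Split: l1_idx=3, l2_idx=3, offset=1
L1[3] = 1
L2[1][3] = 85
paddr = 85 * 8 + 1 = 681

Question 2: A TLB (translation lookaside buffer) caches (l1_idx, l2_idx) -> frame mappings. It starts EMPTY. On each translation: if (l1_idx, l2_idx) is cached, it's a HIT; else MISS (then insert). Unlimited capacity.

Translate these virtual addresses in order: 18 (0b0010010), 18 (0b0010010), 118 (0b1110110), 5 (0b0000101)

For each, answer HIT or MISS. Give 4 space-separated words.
vaddr=18: (0,2) not in TLB -> MISS, insert
vaddr=18: (0,2) in TLB -> HIT
vaddr=118: (3,2) not in TLB -> MISS, insert
vaddr=5: (0,0) not in TLB -> MISS, insert

Answer: MISS HIT MISS MISS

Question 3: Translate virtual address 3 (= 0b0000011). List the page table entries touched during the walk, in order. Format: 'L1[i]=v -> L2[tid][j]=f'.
Answer: L1[0]=3 -> L2[3][0]=9

Derivation:
vaddr = 3 = 0b0000011
Split: l1_idx=0, l2_idx=0, offset=3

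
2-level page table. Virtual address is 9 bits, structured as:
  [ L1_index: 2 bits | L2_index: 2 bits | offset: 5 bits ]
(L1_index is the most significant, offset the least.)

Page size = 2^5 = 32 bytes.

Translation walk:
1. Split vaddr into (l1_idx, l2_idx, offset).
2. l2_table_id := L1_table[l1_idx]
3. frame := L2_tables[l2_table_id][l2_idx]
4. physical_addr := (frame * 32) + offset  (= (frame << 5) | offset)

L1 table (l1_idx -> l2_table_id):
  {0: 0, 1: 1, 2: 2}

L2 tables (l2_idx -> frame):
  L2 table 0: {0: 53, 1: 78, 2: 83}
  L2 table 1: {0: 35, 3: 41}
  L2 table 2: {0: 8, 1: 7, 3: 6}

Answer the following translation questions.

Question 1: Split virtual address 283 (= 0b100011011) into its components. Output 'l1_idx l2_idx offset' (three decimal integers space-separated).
Answer: 2 0 27

Derivation:
vaddr = 283 = 0b100011011
  top 2 bits -> l1_idx = 2
  next 2 bits -> l2_idx = 0
  bottom 5 bits -> offset = 27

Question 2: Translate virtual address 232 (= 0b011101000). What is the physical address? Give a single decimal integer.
Answer: 1320

Derivation:
vaddr = 232 = 0b011101000
Split: l1_idx=1, l2_idx=3, offset=8
L1[1] = 1
L2[1][3] = 41
paddr = 41 * 32 + 8 = 1320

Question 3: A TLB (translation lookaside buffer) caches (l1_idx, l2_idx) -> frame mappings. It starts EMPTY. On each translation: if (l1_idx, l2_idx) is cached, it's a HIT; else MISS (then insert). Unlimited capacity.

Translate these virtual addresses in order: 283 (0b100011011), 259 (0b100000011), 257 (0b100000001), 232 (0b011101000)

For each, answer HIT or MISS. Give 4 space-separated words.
vaddr=283: (2,0) not in TLB -> MISS, insert
vaddr=259: (2,0) in TLB -> HIT
vaddr=257: (2,0) in TLB -> HIT
vaddr=232: (1,3) not in TLB -> MISS, insert

Answer: MISS HIT HIT MISS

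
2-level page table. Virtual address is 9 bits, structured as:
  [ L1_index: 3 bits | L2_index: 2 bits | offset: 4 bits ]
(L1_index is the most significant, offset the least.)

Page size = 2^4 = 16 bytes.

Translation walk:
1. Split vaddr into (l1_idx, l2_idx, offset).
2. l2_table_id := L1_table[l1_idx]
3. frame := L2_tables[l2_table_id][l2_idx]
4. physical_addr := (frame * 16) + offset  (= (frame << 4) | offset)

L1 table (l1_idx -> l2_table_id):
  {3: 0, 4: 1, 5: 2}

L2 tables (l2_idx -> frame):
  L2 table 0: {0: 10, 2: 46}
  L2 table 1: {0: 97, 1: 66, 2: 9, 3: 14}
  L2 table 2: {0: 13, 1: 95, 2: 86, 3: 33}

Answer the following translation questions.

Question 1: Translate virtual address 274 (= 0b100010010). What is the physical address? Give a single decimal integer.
Answer: 1058

Derivation:
vaddr = 274 = 0b100010010
Split: l1_idx=4, l2_idx=1, offset=2
L1[4] = 1
L2[1][1] = 66
paddr = 66 * 16 + 2 = 1058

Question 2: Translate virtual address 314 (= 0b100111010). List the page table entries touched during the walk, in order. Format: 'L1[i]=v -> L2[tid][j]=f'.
vaddr = 314 = 0b100111010
Split: l1_idx=4, l2_idx=3, offset=10

Answer: L1[4]=1 -> L2[1][3]=14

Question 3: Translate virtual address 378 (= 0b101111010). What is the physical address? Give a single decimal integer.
vaddr = 378 = 0b101111010
Split: l1_idx=5, l2_idx=3, offset=10
L1[5] = 2
L2[2][3] = 33
paddr = 33 * 16 + 10 = 538

Answer: 538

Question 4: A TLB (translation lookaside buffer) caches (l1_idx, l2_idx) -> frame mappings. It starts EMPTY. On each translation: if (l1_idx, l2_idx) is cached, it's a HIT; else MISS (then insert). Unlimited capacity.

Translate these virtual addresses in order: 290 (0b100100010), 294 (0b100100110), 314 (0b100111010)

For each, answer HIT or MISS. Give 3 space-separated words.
Answer: MISS HIT MISS

Derivation:
vaddr=290: (4,2) not in TLB -> MISS, insert
vaddr=294: (4,2) in TLB -> HIT
vaddr=314: (4,3) not in TLB -> MISS, insert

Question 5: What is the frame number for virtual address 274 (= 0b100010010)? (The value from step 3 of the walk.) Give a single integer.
vaddr = 274: l1_idx=4, l2_idx=1
L1[4] = 1; L2[1][1] = 66

Answer: 66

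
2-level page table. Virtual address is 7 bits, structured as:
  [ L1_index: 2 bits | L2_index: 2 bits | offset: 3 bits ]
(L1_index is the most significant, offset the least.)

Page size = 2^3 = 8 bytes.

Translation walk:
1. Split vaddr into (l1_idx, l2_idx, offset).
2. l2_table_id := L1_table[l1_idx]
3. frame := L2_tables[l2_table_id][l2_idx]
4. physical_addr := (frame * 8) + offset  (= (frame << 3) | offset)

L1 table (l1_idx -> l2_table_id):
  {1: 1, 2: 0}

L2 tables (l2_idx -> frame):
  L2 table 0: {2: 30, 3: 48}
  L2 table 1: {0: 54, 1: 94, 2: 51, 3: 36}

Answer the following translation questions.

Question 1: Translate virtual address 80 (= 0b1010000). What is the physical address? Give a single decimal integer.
Answer: 240

Derivation:
vaddr = 80 = 0b1010000
Split: l1_idx=2, l2_idx=2, offset=0
L1[2] = 0
L2[0][2] = 30
paddr = 30 * 8 + 0 = 240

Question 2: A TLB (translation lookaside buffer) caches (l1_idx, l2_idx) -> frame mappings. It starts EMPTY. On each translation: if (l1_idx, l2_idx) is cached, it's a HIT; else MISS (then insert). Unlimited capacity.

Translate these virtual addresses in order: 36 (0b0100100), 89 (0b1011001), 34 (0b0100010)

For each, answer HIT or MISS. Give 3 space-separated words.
Answer: MISS MISS HIT

Derivation:
vaddr=36: (1,0) not in TLB -> MISS, insert
vaddr=89: (2,3) not in TLB -> MISS, insert
vaddr=34: (1,0) in TLB -> HIT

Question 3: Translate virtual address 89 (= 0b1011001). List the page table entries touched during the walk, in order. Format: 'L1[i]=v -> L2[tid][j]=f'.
vaddr = 89 = 0b1011001
Split: l1_idx=2, l2_idx=3, offset=1

Answer: L1[2]=0 -> L2[0][3]=48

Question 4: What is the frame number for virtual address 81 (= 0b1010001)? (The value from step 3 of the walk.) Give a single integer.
Answer: 30

Derivation:
vaddr = 81: l1_idx=2, l2_idx=2
L1[2] = 0; L2[0][2] = 30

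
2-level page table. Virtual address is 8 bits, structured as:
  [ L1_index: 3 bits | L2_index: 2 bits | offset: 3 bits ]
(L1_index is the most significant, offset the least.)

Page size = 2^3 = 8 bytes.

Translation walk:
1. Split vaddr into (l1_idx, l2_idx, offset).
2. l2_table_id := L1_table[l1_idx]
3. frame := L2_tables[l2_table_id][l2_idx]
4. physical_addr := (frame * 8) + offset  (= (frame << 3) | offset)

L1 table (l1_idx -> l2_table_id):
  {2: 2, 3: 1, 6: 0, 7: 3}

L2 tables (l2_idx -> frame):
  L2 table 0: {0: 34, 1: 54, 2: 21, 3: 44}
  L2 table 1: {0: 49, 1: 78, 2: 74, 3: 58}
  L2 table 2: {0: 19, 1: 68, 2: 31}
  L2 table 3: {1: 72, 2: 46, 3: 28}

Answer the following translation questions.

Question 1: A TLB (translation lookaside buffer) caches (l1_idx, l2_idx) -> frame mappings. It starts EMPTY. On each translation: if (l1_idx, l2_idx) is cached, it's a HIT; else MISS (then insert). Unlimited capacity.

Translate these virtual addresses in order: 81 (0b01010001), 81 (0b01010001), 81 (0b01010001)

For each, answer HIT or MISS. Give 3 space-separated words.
vaddr=81: (2,2) not in TLB -> MISS, insert
vaddr=81: (2,2) in TLB -> HIT
vaddr=81: (2,2) in TLB -> HIT

Answer: MISS HIT HIT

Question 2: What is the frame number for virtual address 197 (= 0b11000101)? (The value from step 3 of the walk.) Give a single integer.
vaddr = 197: l1_idx=6, l2_idx=0
L1[6] = 0; L2[0][0] = 34

Answer: 34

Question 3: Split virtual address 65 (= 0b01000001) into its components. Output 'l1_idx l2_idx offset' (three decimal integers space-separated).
vaddr = 65 = 0b01000001
  top 3 bits -> l1_idx = 2
  next 2 bits -> l2_idx = 0
  bottom 3 bits -> offset = 1

Answer: 2 0 1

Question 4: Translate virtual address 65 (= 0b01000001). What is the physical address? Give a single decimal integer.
Answer: 153

Derivation:
vaddr = 65 = 0b01000001
Split: l1_idx=2, l2_idx=0, offset=1
L1[2] = 2
L2[2][0] = 19
paddr = 19 * 8 + 1 = 153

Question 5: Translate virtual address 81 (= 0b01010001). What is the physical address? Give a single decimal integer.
vaddr = 81 = 0b01010001
Split: l1_idx=2, l2_idx=2, offset=1
L1[2] = 2
L2[2][2] = 31
paddr = 31 * 8 + 1 = 249

Answer: 249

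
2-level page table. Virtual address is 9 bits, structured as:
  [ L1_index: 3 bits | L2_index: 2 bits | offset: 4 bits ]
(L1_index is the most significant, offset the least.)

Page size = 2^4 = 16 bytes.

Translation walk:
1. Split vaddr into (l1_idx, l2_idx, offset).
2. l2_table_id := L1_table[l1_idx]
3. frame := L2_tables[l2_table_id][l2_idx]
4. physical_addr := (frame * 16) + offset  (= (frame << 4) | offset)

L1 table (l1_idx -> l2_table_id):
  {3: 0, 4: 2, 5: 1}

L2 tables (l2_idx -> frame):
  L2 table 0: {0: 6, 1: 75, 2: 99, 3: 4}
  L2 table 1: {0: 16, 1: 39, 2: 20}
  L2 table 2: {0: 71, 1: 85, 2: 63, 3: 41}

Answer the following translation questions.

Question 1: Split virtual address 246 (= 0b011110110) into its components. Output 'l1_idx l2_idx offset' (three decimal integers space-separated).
Answer: 3 3 6

Derivation:
vaddr = 246 = 0b011110110
  top 3 bits -> l1_idx = 3
  next 2 bits -> l2_idx = 3
  bottom 4 bits -> offset = 6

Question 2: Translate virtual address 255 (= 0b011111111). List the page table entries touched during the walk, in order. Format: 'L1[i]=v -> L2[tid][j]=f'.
vaddr = 255 = 0b011111111
Split: l1_idx=3, l2_idx=3, offset=15

Answer: L1[3]=0 -> L2[0][3]=4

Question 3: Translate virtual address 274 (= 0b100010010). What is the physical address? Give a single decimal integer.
vaddr = 274 = 0b100010010
Split: l1_idx=4, l2_idx=1, offset=2
L1[4] = 2
L2[2][1] = 85
paddr = 85 * 16 + 2 = 1362

Answer: 1362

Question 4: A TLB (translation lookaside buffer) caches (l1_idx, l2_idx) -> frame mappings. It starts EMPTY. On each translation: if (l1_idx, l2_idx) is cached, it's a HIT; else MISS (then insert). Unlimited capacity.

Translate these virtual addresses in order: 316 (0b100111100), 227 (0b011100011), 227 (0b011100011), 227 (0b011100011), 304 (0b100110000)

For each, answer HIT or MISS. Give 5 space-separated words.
Answer: MISS MISS HIT HIT HIT

Derivation:
vaddr=316: (4,3) not in TLB -> MISS, insert
vaddr=227: (3,2) not in TLB -> MISS, insert
vaddr=227: (3,2) in TLB -> HIT
vaddr=227: (3,2) in TLB -> HIT
vaddr=304: (4,3) in TLB -> HIT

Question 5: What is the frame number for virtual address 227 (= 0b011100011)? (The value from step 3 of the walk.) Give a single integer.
vaddr = 227: l1_idx=3, l2_idx=2
L1[3] = 0; L2[0][2] = 99

Answer: 99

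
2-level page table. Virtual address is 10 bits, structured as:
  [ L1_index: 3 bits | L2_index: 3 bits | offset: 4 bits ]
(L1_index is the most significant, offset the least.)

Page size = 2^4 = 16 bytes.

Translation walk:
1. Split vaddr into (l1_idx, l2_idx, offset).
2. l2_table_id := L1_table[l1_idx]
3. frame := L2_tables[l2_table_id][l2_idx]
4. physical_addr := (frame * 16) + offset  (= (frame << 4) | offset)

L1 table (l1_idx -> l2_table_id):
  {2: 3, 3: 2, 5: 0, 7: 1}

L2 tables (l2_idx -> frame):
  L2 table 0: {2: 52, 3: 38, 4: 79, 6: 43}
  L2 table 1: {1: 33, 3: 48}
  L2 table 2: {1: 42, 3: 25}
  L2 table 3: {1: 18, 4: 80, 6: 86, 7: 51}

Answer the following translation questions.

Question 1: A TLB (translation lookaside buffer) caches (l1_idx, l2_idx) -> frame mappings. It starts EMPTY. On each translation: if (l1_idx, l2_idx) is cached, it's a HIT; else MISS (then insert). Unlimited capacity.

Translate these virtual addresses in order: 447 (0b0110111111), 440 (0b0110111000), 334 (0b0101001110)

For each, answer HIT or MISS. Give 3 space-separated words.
Answer: MISS HIT MISS

Derivation:
vaddr=447: (3,3) not in TLB -> MISS, insert
vaddr=440: (3,3) in TLB -> HIT
vaddr=334: (2,4) not in TLB -> MISS, insert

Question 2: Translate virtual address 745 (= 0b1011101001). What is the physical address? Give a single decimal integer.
Answer: 697

Derivation:
vaddr = 745 = 0b1011101001
Split: l1_idx=5, l2_idx=6, offset=9
L1[5] = 0
L2[0][6] = 43
paddr = 43 * 16 + 9 = 697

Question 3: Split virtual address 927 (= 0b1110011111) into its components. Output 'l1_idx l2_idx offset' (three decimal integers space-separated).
vaddr = 927 = 0b1110011111
  top 3 bits -> l1_idx = 7
  next 3 bits -> l2_idx = 1
  bottom 4 bits -> offset = 15

Answer: 7 1 15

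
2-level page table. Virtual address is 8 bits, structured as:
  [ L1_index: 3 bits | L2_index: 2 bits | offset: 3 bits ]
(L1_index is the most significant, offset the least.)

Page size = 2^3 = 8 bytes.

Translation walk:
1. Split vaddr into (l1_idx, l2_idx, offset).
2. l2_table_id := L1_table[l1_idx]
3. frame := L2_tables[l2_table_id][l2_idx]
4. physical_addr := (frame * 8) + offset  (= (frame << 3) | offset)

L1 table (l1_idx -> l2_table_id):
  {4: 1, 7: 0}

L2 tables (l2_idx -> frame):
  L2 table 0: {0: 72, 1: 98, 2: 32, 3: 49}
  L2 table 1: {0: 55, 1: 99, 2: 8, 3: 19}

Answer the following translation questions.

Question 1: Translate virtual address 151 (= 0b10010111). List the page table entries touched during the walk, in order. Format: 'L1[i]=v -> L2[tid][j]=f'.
Answer: L1[4]=1 -> L2[1][2]=8

Derivation:
vaddr = 151 = 0b10010111
Split: l1_idx=4, l2_idx=2, offset=7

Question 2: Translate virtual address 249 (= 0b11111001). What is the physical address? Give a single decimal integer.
Answer: 393

Derivation:
vaddr = 249 = 0b11111001
Split: l1_idx=7, l2_idx=3, offset=1
L1[7] = 0
L2[0][3] = 49
paddr = 49 * 8 + 1 = 393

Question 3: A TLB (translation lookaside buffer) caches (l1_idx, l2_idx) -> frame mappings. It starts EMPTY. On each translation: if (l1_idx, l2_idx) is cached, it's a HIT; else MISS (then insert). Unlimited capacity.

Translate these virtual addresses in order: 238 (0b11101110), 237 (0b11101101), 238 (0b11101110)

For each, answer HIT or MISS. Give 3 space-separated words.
vaddr=238: (7,1) not in TLB -> MISS, insert
vaddr=237: (7,1) in TLB -> HIT
vaddr=238: (7,1) in TLB -> HIT

Answer: MISS HIT HIT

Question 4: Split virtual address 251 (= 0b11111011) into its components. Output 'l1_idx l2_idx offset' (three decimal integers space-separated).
vaddr = 251 = 0b11111011
  top 3 bits -> l1_idx = 7
  next 2 bits -> l2_idx = 3
  bottom 3 bits -> offset = 3

Answer: 7 3 3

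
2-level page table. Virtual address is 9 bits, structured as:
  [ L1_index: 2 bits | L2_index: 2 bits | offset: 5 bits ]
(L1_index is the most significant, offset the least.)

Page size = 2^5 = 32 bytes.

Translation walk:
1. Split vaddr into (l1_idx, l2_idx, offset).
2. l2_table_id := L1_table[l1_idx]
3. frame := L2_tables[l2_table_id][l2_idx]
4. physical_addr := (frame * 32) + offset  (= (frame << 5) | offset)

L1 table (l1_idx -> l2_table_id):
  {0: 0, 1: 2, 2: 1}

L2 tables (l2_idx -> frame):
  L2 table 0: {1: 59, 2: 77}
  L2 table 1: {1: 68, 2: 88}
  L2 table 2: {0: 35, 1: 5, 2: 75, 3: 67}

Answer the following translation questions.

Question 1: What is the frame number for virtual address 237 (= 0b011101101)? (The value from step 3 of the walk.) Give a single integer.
Answer: 67

Derivation:
vaddr = 237: l1_idx=1, l2_idx=3
L1[1] = 2; L2[2][3] = 67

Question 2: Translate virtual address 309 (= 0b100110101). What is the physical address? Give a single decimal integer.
Answer: 2197

Derivation:
vaddr = 309 = 0b100110101
Split: l1_idx=2, l2_idx=1, offset=21
L1[2] = 1
L2[1][1] = 68
paddr = 68 * 32 + 21 = 2197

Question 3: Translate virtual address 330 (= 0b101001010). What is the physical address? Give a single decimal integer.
Answer: 2826

Derivation:
vaddr = 330 = 0b101001010
Split: l1_idx=2, l2_idx=2, offset=10
L1[2] = 1
L2[1][2] = 88
paddr = 88 * 32 + 10 = 2826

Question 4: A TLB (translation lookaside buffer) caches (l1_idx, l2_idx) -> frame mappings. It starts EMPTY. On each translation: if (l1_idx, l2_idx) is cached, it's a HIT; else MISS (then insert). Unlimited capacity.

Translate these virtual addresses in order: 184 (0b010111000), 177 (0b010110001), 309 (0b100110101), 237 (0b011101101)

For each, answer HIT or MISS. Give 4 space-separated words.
vaddr=184: (1,1) not in TLB -> MISS, insert
vaddr=177: (1,1) in TLB -> HIT
vaddr=309: (2,1) not in TLB -> MISS, insert
vaddr=237: (1,3) not in TLB -> MISS, insert

Answer: MISS HIT MISS MISS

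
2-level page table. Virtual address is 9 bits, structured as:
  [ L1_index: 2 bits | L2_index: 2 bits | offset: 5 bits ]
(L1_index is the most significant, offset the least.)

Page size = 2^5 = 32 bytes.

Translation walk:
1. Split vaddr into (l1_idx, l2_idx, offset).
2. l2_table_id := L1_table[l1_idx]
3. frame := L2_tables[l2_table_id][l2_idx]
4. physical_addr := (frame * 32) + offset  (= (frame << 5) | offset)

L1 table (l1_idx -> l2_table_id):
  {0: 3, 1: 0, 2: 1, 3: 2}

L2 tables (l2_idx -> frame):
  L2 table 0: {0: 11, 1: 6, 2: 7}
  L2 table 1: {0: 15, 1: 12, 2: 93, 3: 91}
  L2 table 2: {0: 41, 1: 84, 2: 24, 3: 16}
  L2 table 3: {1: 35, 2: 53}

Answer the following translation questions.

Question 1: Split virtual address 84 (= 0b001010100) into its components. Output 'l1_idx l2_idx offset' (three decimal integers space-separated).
Answer: 0 2 20

Derivation:
vaddr = 84 = 0b001010100
  top 2 bits -> l1_idx = 0
  next 2 bits -> l2_idx = 2
  bottom 5 bits -> offset = 20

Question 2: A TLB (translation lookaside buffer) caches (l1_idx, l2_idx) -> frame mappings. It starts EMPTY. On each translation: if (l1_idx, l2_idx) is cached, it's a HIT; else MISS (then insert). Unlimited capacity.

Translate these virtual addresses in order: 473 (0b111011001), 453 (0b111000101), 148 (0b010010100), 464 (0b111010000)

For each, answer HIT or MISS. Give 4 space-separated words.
Answer: MISS HIT MISS HIT

Derivation:
vaddr=473: (3,2) not in TLB -> MISS, insert
vaddr=453: (3,2) in TLB -> HIT
vaddr=148: (1,0) not in TLB -> MISS, insert
vaddr=464: (3,2) in TLB -> HIT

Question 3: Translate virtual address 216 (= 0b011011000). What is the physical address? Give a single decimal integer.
Answer: 248

Derivation:
vaddr = 216 = 0b011011000
Split: l1_idx=1, l2_idx=2, offset=24
L1[1] = 0
L2[0][2] = 7
paddr = 7 * 32 + 24 = 248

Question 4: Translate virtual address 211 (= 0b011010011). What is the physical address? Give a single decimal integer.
Answer: 243

Derivation:
vaddr = 211 = 0b011010011
Split: l1_idx=1, l2_idx=2, offset=19
L1[1] = 0
L2[0][2] = 7
paddr = 7 * 32 + 19 = 243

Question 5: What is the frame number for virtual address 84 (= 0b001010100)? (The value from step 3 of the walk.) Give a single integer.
Answer: 53

Derivation:
vaddr = 84: l1_idx=0, l2_idx=2
L1[0] = 3; L2[3][2] = 53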